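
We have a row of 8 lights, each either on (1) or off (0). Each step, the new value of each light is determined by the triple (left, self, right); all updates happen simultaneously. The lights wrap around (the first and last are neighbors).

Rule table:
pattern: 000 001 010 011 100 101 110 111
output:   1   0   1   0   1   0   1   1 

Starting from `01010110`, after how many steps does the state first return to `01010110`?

01010011
01011001
01001101
01100101
00110101
10010101
11010100
01010110

8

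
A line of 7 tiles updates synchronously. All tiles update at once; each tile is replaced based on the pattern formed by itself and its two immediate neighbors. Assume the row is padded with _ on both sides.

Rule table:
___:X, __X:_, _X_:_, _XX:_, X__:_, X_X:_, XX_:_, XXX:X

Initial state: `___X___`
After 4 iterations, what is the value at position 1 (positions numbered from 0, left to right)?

XX___XX
___X___  (repeats iteration 0; period 2)
iteration 4: ___X___
position 1 holds _

_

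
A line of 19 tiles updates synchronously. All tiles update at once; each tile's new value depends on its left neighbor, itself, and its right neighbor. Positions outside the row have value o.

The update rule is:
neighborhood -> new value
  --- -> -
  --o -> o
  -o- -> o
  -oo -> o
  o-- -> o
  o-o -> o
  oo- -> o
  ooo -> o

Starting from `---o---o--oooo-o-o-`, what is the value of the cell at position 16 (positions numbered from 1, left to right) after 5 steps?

o-ooo-ooooooooooooo
ooooooooooooooooooo
ooooooooooooooooooo  (fixed point — unchanged through step 5)
position 16 holds o

o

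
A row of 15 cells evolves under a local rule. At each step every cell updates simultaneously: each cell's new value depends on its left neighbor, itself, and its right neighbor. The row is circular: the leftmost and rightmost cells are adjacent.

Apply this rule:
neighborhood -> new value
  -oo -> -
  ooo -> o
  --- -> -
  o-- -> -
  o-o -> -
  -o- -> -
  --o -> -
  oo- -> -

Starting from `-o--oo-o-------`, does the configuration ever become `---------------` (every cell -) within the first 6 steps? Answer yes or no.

yes

step 1: ---------------
all cells are - at step 1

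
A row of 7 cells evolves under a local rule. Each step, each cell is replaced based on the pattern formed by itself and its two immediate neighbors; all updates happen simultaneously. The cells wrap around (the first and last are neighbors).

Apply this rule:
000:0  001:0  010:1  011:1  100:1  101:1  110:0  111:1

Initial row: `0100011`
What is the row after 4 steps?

step 1: 1110010
step 2: 1101011
step 3: 1011111
step 4: 0111111

0111111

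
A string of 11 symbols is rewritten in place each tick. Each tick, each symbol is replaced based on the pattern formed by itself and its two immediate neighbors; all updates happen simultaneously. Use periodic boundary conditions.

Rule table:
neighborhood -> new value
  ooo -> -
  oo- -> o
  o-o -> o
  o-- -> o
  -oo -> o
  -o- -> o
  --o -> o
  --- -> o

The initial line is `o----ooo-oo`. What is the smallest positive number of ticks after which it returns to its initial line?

2

oooooo-ooo-
o----ooo-oo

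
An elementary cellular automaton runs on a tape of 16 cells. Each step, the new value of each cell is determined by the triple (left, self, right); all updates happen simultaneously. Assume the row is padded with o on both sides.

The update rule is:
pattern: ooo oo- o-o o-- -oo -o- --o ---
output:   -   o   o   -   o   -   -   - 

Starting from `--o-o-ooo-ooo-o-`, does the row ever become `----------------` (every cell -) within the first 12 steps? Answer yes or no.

step 1: ---o-oo-ooo-oo-o
step 2: ----ooooo-oooooo
step 3: ----o---ooo-----
step 4: --------o-o-----
step 5: ---------o------
step 6: ----------------
all cells are - at step 6

yes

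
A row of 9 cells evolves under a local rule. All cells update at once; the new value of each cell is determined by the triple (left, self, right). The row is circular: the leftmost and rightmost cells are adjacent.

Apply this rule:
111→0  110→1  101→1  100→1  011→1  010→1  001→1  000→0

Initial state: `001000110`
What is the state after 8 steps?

110111001

011101111
110111001
011101111  (repeats step 1; period 2)
step 8: 110111001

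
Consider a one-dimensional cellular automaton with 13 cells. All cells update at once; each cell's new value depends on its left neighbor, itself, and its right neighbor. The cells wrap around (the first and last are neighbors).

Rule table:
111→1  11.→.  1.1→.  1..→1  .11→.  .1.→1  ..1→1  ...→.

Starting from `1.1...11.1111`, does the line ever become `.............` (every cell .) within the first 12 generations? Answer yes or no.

..11.1....111
11...11..1.1.
..1.1..111.1.
.11.111.1..11
.....1..111..
....1111.1.1.
...1.11..1.11
1.11...111...
1...1.1.1.1.1
.1.11.1.1.1..
11....1.1.11.
..1..11.1....
generation 12 is ..1..11.1...., still not uniform .

no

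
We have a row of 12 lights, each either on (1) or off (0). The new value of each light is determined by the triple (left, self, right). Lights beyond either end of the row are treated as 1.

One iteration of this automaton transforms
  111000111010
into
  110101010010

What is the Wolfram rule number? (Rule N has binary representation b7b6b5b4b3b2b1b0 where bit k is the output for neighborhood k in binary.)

position 0: 111 → 1  (bit 7 = 1)
position 2: 110 → 0  (bit 6 = 0)
position 9: 101 → 0  (bit 5 = 0)
position 3: 100 → 1  (bit 4 = 1)
position 6: 011 → 0  (bit 3 = 0)
position 10: 010 → 1  (bit 2 = 1)
position 5: 001 → 1  (bit 1 = 1)
position 4: 000 → 0  (bit 0 = 0)
bits b7..b0 = 10010110 = 150

150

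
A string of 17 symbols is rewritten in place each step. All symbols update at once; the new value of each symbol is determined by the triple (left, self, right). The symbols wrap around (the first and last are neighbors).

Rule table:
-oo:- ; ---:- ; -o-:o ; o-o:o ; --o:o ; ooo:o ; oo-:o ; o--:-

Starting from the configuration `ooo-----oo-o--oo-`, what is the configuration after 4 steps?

-oo-ooo-ooo-ooooo

step 1: -oo----o-ooo-o-oo
step 2: o-o---ooo-ooooo-o
step 3: ooo--o-ooo-ooooo-
step 4: -oo-ooo-ooo-ooooo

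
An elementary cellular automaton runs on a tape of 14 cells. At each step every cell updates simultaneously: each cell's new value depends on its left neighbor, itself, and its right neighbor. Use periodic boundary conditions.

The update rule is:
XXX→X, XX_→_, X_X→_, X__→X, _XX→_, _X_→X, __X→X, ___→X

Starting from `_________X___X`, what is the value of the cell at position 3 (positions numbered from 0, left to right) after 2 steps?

step 1: XXXXXXXXXXXXXX
step 2: XXXXXXXXXXXXXX
position 3 holds X

X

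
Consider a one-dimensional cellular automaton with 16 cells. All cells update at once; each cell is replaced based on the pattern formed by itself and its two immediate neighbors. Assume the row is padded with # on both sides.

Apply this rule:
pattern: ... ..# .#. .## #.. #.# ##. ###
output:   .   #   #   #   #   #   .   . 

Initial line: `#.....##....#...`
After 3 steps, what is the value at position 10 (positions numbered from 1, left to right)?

.

step 1: .#...##.#..###.#
step 2: ###.##.#####..##
step 3: ...##.##....###.
position 10 holds .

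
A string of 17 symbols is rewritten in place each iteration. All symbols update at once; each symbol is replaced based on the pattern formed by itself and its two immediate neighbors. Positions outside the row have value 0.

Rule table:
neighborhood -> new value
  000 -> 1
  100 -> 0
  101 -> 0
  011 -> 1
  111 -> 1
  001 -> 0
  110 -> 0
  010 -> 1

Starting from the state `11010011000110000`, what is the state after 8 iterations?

10010010010100101

iteration 1: 10010010010100111
iteration 2: 10010010010100110
iteration 3: 10010010010100100
iteration 4: 10010010010100101
iteration 5: 10010010010100101  (fixed point — unchanged through iteration 8)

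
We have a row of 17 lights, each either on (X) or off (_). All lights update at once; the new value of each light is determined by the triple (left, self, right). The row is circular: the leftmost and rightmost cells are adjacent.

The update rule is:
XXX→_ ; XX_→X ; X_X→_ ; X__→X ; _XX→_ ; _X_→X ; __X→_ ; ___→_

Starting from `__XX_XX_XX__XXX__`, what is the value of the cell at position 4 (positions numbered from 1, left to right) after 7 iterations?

___X__X__XX___XX_
___XX_XX__XX___XX
X___X__XX__XX___X
XX__XX__XX__XX___
_XX__XX__XX__XX__
__XX__XX__XX__XX_
___XX__XX__XX__XX
position 4 holds X

X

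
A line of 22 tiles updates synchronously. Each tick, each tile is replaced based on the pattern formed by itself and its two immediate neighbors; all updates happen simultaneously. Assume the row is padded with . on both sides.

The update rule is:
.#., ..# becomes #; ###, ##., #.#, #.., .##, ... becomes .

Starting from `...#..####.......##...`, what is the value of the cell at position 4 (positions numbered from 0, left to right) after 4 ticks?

..##.#..........#.....
.#...#.........##.....
##..##........#.......
...#.........##.......
position 4 holds .

.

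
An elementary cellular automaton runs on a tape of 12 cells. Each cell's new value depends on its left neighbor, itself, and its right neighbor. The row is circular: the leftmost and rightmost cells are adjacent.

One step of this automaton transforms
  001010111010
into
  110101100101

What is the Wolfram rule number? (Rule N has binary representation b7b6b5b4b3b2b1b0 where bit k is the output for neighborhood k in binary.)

position 7: 111 → 0  (bit 7 = 0)
position 8: 110 → 0  (bit 6 = 0)
position 3: 101 → 1  (bit 5 = 1)
position 11: 100 → 1  (bit 4 = 1)
position 6: 011 → 1  (bit 3 = 1)
position 2: 010 → 0  (bit 2 = 0)
position 1: 001 → 1  (bit 1 = 1)
position 0: 000 → 1  (bit 0 = 1)
bits b7..b0 = 00111011 = 59

59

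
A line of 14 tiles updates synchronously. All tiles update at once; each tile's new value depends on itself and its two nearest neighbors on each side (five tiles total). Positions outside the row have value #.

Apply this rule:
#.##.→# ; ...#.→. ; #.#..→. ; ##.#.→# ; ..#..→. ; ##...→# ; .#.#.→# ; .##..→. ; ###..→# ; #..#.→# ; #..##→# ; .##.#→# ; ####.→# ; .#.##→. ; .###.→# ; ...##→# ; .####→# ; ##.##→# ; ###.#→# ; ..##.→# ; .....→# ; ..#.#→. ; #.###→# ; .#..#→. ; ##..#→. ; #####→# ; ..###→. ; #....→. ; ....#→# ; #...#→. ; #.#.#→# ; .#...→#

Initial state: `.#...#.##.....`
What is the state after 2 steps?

##.#.#..##.###

#.#....#.#.###
##.#.#..##.###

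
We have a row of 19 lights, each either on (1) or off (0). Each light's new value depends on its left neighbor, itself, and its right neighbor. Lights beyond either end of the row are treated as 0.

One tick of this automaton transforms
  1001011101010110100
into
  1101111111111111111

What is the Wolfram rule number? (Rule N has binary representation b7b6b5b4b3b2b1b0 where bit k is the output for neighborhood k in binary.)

position 6: 111 → 1  (bit 7 = 1)
position 7: 110 → 1  (bit 6 = 1)
position 4: 101 → 1  (bit 5 = 1)
position 1: 100 → 1  (bit 4 = 1)
position 5: 011 → 1  (bit 3 = 1)
position 0: 010 → 1  (bit 2 = 1)
position 2: 001 → 0  (bit 1 = 0)
position 18: 000 → 1  (bit 0 = 1)
bits b7..b0 = 11111101 = 253

253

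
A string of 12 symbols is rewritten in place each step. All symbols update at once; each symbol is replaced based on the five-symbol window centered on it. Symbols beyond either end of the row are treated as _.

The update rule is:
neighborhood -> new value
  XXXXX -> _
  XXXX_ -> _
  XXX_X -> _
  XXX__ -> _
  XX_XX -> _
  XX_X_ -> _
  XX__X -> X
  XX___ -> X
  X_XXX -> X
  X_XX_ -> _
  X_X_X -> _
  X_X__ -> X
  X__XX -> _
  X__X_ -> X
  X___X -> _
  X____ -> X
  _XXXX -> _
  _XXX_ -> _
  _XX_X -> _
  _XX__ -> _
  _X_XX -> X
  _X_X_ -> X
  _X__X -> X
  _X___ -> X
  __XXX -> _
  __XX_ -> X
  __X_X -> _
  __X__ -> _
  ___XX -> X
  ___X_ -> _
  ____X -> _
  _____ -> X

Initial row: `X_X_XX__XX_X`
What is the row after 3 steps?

_X_____X___X

_X_X__X_X__X
__XXXX_XXXX_
_X_____X___X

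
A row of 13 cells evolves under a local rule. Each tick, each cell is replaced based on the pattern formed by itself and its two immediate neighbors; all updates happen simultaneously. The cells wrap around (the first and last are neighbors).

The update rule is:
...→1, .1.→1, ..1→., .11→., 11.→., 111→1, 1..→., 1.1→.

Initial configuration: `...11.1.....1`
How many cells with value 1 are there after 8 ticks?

tick 1: .1....1.111.1
tick 2: .1.11.1..1..1
tick 3: .1....1..1..1
tick 4: .1.11.1..1..1  (repeats tick 2; period 2)
tick 8: .1.11.1..1..1
count of 1: 6

6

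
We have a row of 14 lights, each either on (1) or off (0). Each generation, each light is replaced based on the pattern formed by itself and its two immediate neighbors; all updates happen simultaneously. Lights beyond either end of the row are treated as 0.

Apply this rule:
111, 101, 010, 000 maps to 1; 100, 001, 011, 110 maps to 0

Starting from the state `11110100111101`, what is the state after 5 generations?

generation 1: 01101100011011
generation 2: 00010001000100
generation 3: 11010101010101
generation 4: 00111111111111
generation 5: 10011111111110

10011111111110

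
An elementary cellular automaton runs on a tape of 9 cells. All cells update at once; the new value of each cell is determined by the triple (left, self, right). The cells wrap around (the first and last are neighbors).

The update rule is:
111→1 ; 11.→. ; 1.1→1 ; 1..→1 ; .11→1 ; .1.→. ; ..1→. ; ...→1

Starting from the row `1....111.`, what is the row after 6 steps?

.111.11.1
111.11.1.
11.11.1.1
1.11.1.11
.11.1.111
11.1.111.

11.1.111.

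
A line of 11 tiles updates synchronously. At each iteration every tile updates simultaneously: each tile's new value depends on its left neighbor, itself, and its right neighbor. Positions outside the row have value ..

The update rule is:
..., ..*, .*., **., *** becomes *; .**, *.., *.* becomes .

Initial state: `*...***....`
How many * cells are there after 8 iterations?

5

*.**.**.***
*..*..*..**
*.**.**.*.*
*..*..*.*.*
*.**.**.*.*  (repeats iteration 3; period 2)
iteration 8: *..*..*.*.*
count of *: 5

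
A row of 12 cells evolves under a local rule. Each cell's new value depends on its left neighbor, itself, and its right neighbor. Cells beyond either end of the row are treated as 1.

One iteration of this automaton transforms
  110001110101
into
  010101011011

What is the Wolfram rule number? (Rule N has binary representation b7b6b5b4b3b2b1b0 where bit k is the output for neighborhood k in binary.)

105

position 0: 111 → 0  (bit 7 = 0)
position 1: 110 → 1  (bit 6 = 1)
position 8: 101 → 1  (bit 5 = 1)
position 2: 100 → 0  (bit 4 = 0)
position 5: 011 → 1  (bit 3 = 1)
position 9: 010 → 0  (bit 2 = 0)
position 4: 001 → 0  (bit 1 = 0)
position 3: 000 → 1  (bit 0 = 1)
bits b7..b0 = 01101001 = 105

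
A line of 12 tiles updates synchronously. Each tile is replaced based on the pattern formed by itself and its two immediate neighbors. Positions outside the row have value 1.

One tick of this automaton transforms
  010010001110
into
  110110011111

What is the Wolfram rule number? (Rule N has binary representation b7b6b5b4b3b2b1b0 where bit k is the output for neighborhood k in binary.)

position 9: 111 → 1  (bit 7 = 1)
position 10: 110 → 1  (bit 6 = 1)
position 0: 101 → 1  (bit 5 = 1)
position 2: 100 → 0  (bit 4 = 0)
position 8: 011 → 1  (bit 3 = 1)
position 1: 010 → 1  (bit 2 = 1)
position 3: 001 → 1  (bit 1 = 1)
position 6: 000 → 0  (bit 0 = 0)
bits b7..b0 = 11101110 = 238

238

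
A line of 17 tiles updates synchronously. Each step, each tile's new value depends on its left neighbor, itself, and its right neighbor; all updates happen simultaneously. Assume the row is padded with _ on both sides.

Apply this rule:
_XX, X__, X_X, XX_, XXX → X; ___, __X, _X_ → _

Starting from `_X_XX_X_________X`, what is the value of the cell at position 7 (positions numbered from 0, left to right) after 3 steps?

__XXXX_X_________
__XXXXX_X________
__XXXXXX_X_______
position 7 holds X

X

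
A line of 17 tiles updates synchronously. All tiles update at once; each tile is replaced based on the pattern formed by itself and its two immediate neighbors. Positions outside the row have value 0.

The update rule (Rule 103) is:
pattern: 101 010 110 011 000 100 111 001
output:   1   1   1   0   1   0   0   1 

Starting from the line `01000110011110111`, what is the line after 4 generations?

11010111011000111

11011010100011001
01101111101101011
10110000110111101
11010111011000111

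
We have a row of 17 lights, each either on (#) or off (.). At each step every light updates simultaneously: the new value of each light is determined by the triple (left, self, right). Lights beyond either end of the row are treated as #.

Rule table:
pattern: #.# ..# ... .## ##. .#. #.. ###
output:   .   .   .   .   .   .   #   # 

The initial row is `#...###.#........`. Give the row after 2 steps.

.#...#...#.......
..#...#...#......

..#...#...#......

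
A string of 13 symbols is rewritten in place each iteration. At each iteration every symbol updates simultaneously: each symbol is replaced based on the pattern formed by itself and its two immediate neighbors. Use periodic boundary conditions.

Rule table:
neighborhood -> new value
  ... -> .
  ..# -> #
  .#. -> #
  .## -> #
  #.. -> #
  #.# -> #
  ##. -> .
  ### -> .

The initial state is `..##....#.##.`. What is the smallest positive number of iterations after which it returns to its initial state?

3

.##.#..####.#
##.#####...##
..##....#.##.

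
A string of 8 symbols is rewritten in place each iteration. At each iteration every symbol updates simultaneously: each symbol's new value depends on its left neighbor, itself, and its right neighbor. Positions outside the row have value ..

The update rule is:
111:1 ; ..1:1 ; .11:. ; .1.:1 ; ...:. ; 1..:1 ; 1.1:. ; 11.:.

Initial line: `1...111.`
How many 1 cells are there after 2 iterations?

11.1.1.1
...1.1.1
count of 1: 3

3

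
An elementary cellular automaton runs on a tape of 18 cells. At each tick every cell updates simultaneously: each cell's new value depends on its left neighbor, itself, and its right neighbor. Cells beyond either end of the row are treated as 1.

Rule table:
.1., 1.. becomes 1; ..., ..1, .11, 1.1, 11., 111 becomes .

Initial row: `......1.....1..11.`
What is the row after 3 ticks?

1.....11....11....
.1......1.....1...
.11.....11....11..

.11.....11....11..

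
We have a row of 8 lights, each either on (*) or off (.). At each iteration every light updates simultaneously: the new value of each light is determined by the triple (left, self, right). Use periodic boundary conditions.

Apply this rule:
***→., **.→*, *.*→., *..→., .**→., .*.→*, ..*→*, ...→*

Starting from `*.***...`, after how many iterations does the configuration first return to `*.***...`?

*...*.**
*.***...

2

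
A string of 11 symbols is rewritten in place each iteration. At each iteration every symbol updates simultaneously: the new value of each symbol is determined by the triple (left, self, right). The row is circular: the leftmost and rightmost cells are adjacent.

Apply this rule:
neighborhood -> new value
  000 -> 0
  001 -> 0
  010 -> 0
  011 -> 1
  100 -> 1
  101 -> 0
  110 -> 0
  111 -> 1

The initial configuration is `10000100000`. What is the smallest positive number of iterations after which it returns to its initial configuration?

11

iteration 1: 01000010000
iteration 2: 00100001000
iteration 3: 00010000100
iteration 4: 00001000010
iteration 5: 00000100001
iteration 6: 10000010000
iteration 7: 01000001000
iteration 8: 00100000100
iteration 9: 00010000010
iteration 10: 00001000001
iteration 11: 10000100000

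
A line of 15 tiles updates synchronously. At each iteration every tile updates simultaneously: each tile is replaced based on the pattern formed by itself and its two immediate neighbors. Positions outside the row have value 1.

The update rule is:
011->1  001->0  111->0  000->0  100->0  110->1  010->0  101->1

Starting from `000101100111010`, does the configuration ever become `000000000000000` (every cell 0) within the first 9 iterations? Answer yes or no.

iteration 1: 000011100101101
iteration 2: 000010100011111
iteration 3: 000001000010000
iteration 4: 000000000000000
all cells are 0 at iteration 4

yes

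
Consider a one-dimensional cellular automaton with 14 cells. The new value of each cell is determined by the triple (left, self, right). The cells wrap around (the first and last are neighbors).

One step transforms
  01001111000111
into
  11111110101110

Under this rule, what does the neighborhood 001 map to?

1

At position 3 the neighborhood is 001; the next row has 1 there.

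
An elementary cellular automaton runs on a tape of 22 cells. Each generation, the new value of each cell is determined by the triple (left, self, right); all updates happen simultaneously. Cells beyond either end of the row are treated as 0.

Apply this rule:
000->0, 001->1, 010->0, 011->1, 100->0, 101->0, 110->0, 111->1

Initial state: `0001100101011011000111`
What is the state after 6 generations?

0100001001000111000000

0011001000010010001110
0110010000100100011100
1100100001001000111000
1001000010010001110000
0010000100100011100000
0100001001000111000000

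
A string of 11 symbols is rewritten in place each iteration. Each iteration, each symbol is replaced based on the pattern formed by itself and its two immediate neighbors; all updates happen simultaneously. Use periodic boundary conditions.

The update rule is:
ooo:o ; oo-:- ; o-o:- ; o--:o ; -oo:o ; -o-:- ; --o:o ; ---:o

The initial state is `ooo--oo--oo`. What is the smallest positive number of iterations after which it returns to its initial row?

oo-ooo-oooo
o--oo--oooo
-ooo-oooooo
-oo--ooooo-
oo-oooooo-o
o--ooooo--o
-oooooo-ooo
-ooooo--oo-
ooooo-ooo-o
oooo--oo--o
ooo-ooo-ooo
oo--oo--ooo
o-ooo-ooooo
--oo--ooooo
ooo-oooooo-
oo--ooooo--
o-oooooo-oo
--ooooo--oo
oooooo-ooo-
ooooo--oo--
oooo-ooo-oo
ooo--oo--oo

22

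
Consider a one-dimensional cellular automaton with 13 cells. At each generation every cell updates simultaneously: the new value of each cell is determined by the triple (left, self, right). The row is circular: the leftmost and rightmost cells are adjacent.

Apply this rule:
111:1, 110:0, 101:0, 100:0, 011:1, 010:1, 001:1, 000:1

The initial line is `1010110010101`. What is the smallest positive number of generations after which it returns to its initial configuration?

generation 1: 0010100110101
generation 2: 0110101100101
generation 3: 0100101001101
generation 4: 0101101011001
generation 5: 0101001010011
generation 6: 0101011010110
generation 7: 1101010010100
generation 8: 1001010110101
generation 9: 0011010100101
generation 10: 0110010101101
generation 11: 0100110101001
generation 12: 0101100101011
generation 13: 0101001101010
generation 14: 1101011001010
generation 15: 1001010011010
generation 16: 1011010110010
generation 17: 1010010100110
generation 18: 1010110101100
generation 19: 1010100101001
generation 20: 0010101101011
generation 21: 0110101001010
generation 22: 1100101011010
generation 23: 1001101010010
generation 24: 1011001010110
generation 25: 1010011010100
generation 26: 1010110010101

26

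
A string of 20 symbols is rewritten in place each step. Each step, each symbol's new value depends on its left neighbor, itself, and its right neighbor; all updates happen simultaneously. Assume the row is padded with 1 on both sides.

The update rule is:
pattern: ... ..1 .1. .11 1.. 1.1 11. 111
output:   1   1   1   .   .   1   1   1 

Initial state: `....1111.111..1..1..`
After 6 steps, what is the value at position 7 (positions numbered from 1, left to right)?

1

.111.1111.11.11.11.1
1.111.1111.11.11.11.
11.111.1111.11.11.11
111.111.1111.11.11.1
1111.111.1111.11.11.
11111.111.1111.11.11
position 7 holds 1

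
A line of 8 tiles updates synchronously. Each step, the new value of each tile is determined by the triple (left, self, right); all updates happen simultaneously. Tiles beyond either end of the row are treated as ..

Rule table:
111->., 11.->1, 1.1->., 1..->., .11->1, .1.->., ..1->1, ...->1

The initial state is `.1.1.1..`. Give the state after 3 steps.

step 1: 1......1
step 2: ..11111.
step 3: 111...1.

111...1.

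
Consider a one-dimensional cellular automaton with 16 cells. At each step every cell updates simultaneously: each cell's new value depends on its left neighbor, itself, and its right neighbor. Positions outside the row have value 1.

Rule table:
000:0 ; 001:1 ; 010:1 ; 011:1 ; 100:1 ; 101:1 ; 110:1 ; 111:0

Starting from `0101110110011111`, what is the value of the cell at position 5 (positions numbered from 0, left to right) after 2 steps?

1

1111011111110000
0001110000011001
position 5 holds 1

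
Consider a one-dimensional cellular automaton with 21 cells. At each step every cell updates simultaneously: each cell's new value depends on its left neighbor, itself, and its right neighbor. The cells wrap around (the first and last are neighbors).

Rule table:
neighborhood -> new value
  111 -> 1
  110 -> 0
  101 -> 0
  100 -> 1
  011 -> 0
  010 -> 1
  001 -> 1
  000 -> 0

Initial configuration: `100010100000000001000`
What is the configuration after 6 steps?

000000001001110100010

110110110000000011101
100000001000000101000
110000011100001101101
101000101010010000000
101101101011111000001
000000001001110100010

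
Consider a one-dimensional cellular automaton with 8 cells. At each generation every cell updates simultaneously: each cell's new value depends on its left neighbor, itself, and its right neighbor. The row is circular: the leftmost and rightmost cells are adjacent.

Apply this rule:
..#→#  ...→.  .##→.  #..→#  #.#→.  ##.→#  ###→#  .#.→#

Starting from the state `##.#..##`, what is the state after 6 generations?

##.###.#
##..##..
.###.###
..##..##
##.###.#  (repeats generation 1; period 4)
generation 6: ##..##..

##..##..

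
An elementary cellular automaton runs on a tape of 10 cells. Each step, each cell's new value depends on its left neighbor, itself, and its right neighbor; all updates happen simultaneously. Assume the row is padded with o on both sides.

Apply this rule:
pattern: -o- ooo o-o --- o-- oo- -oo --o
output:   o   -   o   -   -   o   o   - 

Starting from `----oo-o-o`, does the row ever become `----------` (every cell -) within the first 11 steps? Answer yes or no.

----oooooo
----o-----
----o-----  (fixed point — unchanged through step 11)
step 11 is ----o-----, still not uniform -

no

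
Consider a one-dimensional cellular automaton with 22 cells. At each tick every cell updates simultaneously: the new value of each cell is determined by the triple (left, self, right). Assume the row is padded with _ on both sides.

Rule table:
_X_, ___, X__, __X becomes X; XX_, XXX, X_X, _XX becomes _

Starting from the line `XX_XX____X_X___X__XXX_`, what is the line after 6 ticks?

XXXXX_____________XXXX

_____XXXXX_XXXXXXX___X
XXXXX_____________XXXX
_____XXXXXXXXXXXXX____
XXXXX_____________XXXX  (repeats tick 2; period 2)
tick 6: XXXXX_____________XXXX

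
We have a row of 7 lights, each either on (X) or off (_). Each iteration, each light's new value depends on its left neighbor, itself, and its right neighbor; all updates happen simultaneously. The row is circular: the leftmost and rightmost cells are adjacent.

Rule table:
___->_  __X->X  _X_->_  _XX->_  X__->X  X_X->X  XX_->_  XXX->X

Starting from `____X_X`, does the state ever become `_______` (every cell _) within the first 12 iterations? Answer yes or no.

no

X__X_X_
_XX_X_X
X__X_X_  (repeats iteration 1; period 2)
iteration 12: _XX_X_X
iteration 12 is _XX_X_X, still not uniform _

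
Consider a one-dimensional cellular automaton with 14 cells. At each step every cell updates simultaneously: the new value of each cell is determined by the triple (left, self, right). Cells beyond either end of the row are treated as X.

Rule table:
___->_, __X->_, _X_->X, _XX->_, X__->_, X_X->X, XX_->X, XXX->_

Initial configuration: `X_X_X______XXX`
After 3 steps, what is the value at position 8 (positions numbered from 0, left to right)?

XXXXX_________
____X_________
____X_________
position 8 holds _

_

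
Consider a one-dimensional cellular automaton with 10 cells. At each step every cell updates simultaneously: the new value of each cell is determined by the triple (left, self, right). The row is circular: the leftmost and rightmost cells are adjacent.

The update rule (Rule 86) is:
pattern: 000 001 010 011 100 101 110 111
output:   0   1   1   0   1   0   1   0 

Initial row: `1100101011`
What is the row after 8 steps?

0111101000
1000101100
1101100111
0100111000
1111001100
0001110111
1010010001
1011111010

1011111010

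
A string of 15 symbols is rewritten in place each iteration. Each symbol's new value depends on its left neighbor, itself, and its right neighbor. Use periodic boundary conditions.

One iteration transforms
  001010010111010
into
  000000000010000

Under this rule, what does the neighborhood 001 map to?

0

At position 1 the neighborhood is 001; the next row has 0 there.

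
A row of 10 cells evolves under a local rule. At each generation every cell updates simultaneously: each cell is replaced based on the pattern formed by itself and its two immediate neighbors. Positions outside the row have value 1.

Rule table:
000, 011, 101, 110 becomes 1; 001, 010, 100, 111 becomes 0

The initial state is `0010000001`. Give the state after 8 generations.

0000111101
0110100111
1111000100
0001010000
0100100110
1000000111
1011110100
1110011000

1110011000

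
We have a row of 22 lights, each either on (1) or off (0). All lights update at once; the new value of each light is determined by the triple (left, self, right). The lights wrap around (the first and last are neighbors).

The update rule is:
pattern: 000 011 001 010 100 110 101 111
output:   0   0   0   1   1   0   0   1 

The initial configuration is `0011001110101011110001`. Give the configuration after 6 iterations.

1100010000001100110000

1000100100101001101001
0100110110101100001100
0110000000100010000010
0001000000110011000011
1001100000001000100000
1100010000001100110000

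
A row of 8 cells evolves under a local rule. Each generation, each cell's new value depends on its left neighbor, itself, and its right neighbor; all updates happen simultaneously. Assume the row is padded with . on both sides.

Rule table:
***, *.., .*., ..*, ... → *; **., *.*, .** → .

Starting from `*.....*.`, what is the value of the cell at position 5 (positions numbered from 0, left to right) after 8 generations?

*

********
.******.
*.****.*
*..**..*
***..***
.*.**.*.
**....**
..****..
position 5 holds *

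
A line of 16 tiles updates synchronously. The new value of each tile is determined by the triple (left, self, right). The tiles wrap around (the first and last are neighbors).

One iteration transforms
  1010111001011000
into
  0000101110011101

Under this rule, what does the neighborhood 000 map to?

0

At position 14 the neighborhood is 000; the next row has 0 there.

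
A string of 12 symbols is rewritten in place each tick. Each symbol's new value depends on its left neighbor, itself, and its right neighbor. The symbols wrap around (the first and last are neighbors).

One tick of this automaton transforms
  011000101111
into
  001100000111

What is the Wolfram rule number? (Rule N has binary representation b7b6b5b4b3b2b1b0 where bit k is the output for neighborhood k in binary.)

position 9: 111 → 1  (bit 7 = 1)
position 2: 110 → 1  (bit 6 = 1)
position 0: 101 → 0  (bit 5 = 0)
position 3: 100 → 1  (bit 4 = 1)
position 1: 011 → 0  (bit 3 = 0)
position 6: 010 → 0  (bit 2 = 0)
position 5: 001 → 0  (bit 1 = 0)
position 4: 000 → 0  (bit 0 = 0)
bits b7..b0 = 11010000 = 208

208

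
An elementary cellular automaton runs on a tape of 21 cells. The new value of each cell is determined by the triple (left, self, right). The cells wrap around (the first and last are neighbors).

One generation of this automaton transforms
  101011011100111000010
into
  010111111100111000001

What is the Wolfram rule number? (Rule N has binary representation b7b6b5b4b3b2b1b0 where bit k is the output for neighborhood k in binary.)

232

position 8: 111 → 1  (bit 7 = 1)
position 5: 110 → 1  (bit 6 = 1)
position 1: 101 → 1  (bit 5 = 1)
position 10: 100 → 0  (bit 4 = 0)
position 4: 011 → 1  (bit 3 = 1)
position 0: 010 → 0  (bit 2 = 0)
position 11: 001 → 0  (bit 1 = 0)
position 16: 000 → 0  (bit 0 = 0)
bits b7..b0 = 11101000 = 232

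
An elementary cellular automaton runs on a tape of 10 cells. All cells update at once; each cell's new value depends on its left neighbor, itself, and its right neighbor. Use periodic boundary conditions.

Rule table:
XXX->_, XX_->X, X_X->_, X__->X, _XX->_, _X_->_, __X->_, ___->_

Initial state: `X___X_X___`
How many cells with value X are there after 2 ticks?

_X_____X__
__X_____X_
count of X: 2

2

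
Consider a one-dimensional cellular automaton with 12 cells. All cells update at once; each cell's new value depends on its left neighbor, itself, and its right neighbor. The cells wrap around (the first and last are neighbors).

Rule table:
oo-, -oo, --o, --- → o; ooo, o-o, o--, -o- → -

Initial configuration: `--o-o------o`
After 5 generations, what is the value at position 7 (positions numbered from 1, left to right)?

-

-o----ooooo-
o--oooo---o-
--oo--o-oo--
oooo-o--oo-o
---o---ooo-o
position 7 holds -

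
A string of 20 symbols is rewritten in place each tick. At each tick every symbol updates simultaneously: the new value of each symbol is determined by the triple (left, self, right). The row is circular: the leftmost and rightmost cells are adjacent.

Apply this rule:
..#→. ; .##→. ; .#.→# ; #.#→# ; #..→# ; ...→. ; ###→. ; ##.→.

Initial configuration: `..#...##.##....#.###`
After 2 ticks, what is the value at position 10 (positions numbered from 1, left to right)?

#

#.##....#..#...##...
##..#...##.##....#..
position 10 holds #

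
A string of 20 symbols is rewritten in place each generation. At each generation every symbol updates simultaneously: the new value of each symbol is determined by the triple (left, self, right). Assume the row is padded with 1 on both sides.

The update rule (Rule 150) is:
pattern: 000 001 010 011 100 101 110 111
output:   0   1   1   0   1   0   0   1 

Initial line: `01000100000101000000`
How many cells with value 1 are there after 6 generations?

7

generation 1: 01101110001101100001
generation 2: 00000101010000010010
generation 3: 10001101011000111110
generation 4: 01010001000101011100
generation 5: 01011011101101001011
generation 6: 01000001000001111001
count of 1: 7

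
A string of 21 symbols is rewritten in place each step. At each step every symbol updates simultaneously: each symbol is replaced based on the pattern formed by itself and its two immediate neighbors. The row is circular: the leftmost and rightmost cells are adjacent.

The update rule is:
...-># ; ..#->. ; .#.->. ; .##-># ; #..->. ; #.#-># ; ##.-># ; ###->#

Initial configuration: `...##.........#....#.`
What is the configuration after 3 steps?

##.##.#######...##...
#############.#.##.#.
##############.####.#

##############.####.#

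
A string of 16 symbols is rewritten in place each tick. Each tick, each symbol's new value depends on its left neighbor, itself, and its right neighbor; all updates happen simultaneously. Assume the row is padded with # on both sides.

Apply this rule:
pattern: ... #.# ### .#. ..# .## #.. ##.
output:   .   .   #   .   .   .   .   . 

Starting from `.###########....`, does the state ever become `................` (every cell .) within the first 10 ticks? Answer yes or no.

tick 1: ..#########.....
tick 2: ...#######......
tick 3: ....#####.......
tick 4: .....###........
tick 5: ......#.........
tick 6: ................
all cells are . at tick 6

yes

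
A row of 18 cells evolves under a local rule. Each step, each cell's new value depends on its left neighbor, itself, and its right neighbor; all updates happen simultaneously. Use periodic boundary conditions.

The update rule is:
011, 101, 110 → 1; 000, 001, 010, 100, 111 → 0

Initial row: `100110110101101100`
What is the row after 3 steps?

000111111011111100
000100001110000100
000000001010000000

000000001010000000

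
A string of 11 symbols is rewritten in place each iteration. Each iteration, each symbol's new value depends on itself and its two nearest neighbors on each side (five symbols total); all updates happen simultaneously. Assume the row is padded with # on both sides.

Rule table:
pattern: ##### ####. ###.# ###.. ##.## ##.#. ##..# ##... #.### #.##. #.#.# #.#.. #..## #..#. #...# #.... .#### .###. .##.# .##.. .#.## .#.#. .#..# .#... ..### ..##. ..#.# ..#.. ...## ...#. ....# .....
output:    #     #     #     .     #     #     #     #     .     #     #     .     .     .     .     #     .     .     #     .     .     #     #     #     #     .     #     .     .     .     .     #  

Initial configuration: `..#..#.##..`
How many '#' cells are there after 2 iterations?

8

#..#.#.#.#.
.#.#######.
count of #: 8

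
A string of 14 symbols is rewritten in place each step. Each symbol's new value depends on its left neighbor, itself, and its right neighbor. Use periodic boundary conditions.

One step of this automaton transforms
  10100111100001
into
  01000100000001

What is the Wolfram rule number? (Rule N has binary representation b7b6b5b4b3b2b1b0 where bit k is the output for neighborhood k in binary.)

40

position 6: 111 → 0  (bit 7 = 0)
position 0: 110 → 0  (bit 6 = 0)
position 1: 101 → 1  (bit 5 = 1)
position 3: 100 → 0  (bit 4 = 0)
position 5: 011 → 1  (bit 3 = 1)
position 2: 010 → 0  (bit 2 = 0)
position 4: 001 → 0  (bit 1 = 0)
position 10: 000 → 0  (bit 0 = 0)
bits b7..b0 = 00101000 = 40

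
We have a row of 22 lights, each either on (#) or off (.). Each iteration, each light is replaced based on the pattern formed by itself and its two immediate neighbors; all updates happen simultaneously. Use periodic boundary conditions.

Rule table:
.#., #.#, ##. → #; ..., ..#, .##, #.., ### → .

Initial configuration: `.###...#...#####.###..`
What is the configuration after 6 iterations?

...#...#........#..#..

...#...#.......##..#..
...#...#........#..#..
...#...#........#..#..  (fixed point — unchanged through iteration 6)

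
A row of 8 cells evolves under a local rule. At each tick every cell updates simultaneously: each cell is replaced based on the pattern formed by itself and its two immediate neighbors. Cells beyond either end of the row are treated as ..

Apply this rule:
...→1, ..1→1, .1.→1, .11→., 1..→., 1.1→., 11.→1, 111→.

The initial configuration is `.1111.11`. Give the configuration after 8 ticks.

1...1..1
1.111.11
1...1..1  (repeats tick 1; period 2)
tick 8: 1.111.11

1.111.11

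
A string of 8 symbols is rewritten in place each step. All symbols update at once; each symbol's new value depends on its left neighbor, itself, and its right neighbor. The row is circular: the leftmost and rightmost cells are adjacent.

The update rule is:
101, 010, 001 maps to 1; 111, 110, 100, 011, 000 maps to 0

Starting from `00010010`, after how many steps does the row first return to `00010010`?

8

00110110
01001000
11011000
00100001
01100011
10000100
10001101
00010010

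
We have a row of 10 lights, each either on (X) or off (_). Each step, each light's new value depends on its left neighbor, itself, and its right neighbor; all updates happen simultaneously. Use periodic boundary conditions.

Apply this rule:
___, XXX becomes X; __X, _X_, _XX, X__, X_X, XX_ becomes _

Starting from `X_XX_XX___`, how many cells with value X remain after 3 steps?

________X_
XXXXXXX___
_XXXXX__X_
count of X: 6

6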